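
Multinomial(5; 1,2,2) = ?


5! = 120
Denominator: 1!=1 * 2!=2 * 2!=2
Coefficient = 120 / 4 = 30

30


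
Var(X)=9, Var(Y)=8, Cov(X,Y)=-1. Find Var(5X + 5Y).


Var(5X + 5Y) = 5^2*Var(X) + 5^2*Var(Y) + 2*5*5*Cov(X,Y)
= 25*9 + 25*8 + 50*(-1)
= 225 + 200 - 50 = 375

375


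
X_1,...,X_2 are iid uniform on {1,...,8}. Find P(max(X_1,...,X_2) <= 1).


P(max <= 1) = P(all X_i <= 1) = (P(X_1 <= 1))^2
= (1/8)^2 = 1/64

1/64


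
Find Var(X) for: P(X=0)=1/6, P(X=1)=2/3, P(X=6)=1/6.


E[X] = 5/3, E[X^2] = 20/3
Var(X) = E[X^2] - (E[X])^2 = 20/3 - (5/3)^2 = 35/9

35/9


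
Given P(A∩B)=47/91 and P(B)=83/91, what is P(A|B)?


P(A|B) = P(A∩B)/P(B) = (47/91)/(83/91) = 47/83

47/83


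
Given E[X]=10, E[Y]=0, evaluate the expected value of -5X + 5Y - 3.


E[-5X + 5Y - 3] = -5*E[X] + 5*E[Y] - 3
= (-5)*(10) + (5)*(0) + (-3)
= -50 + 0 - 3 = -53

-53


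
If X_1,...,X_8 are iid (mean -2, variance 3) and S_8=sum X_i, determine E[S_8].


E[S_n] = n*E[X_1] = 8*-2 = -16

-16


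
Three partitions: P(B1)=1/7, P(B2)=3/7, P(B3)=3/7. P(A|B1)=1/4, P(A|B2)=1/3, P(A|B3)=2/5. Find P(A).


P(A) = P(A|B1)P(B1) + P(A|B2)P(B2) + P(A|B3)P(B3)
= 1/4*1/7 + 1/3*3/7 + 2/5*3/7
= 1/28 + 1/7 + 6/35 = 7/20

7/20


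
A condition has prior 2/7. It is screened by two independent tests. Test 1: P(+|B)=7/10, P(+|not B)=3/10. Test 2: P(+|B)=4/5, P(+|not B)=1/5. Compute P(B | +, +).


After test 1: P(+) = 7/10*2/7 + 3/10*5/7 = 29/70
P(B|+) = (1/5)/(29/70) = 14/29
After test 2 (use post1 as new prior): P(+) = 4/5*14/29 + 1/5*15/29 = 71/145
P(B|+,+) = (56/145)/(71/145) = 56/71

56/71


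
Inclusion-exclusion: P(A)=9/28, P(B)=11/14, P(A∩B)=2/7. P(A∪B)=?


P(A∪B) = P(A) + P(B) - P(A∩B)
= 9/28 + 11/14 - 2/7 = 23/28

23/28


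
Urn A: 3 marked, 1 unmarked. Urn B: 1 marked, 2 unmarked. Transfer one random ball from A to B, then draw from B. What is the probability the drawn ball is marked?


P(transfer marked) = 3/4; P(transfer unmarked) = 1/4
If marked transferred: Urn II has 2 marked of 4, so P(marked|marked moved) = 1/2
If unmarked transferred: Urn II has 1 marked of 4, so P(marked|unmarked moved) = 1/4
By total probability: P(marked) = 3/4*1/2 + 1/4*1/4 = 7/16

7/16


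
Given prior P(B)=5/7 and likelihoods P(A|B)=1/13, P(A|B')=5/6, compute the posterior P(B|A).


P(A) = P(A|B)P(B) + P(A|B')P(B') = 1/13*5/7 + 5/6*2/7 = 80/273
P(B|A) = P(A|B)P(B)/P(A) = (5/91)/(80/273) = 3/16

3/16


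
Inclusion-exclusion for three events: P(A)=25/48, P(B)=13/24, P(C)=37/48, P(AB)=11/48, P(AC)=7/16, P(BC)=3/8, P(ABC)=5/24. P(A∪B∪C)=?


P(A∪B∪C) = P(A)+P(B)+P(C) - P(AB)-P(AC)-P(BC) + P(ABC)
= 25/48+13/24+37/48 - 11/48-7/16-3/8 + 5/24
= 1

1


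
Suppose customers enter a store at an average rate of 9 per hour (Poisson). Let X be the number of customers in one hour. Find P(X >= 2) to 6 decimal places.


P(X>=2) = 1 - P(X<=1) = 1 - (e^(-9)*9^0/0! + e^(-9)*9^1/1!)
≈ 1 - (0.0001234098 + 0.0011106882)
= 1 - 0.0012340980 = 0.9987659020
≈ 0.998766

0.998766


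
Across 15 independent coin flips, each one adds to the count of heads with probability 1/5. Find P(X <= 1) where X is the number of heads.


P(X<=1) = P(X=0) + P(X=1)
= 1073741824/30517578125 + 805306368/6103515625
= 5100273664/30517578125

5100273664/30517578125


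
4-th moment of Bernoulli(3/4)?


For Bernoulli: X in {0,1}
E[X^4] = 0^4*(1-3/4) + 1^4*3/4 = 3/4

3/4


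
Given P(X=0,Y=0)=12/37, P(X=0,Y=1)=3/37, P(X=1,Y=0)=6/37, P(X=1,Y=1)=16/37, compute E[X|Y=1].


P(Y=1) = 19/37
E[X|Y=1] = (0*3 + 1*16)/19 = 16/19

16/19


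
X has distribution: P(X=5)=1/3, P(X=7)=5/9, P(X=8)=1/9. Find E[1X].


E[1X] = sum(g(x)*P(x))
= 5*1/3 + 7*5/9 + 8*1/9
= 58/9

58/9


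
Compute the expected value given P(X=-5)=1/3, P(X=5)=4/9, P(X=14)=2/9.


E[X] = sum(x * P(x))
= -5*1/3 + 5*4/9 + 14*2/9
= 11/3

11/3


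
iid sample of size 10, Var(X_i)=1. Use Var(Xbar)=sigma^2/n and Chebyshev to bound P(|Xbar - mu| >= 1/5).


Var(Xbar) = Var(X)/n = 1/10
Chebyshev: P(|Xbar-mu| >= 1/5) <= Var(Xbar)/(1/5)^2 = (1/10)/(1/25) = 5/2
Bound exceeds 1, so trivial bound: 1

1


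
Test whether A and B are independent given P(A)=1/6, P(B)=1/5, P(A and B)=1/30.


P(A)*P(B) = 1/6*1/5 = 1/30
P(A∩B) = 1/30, which equals P(A)P(B), so independent

Yes, A and B are independent


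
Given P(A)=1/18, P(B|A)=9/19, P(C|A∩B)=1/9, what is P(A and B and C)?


P(A∩B∩C) = P(A) * P(B|A) * P(C|A∩B)
= 1/18 * 9/19 * 1/9
= 1/38 * 1/9 = 1/342

1/342


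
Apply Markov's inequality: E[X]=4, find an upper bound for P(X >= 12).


Markov: P(X >= a) <= E[X]/a
P(X >= 12) <= 4/12 = 1/3

1/3


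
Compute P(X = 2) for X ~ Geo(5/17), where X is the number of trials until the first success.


P(X=2) = (1-p)^1 * p = (12/17)^1 * 5/17
= 12/17 * 5/17 = 60/289

60/289


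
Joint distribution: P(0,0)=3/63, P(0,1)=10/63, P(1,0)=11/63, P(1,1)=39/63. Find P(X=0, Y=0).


Read from table: P(X=0, Y=0) = 3/63 = 1/21

1/21


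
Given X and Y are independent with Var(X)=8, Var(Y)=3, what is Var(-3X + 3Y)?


Independence => Cov(X,Y)=0
Var(-3X + 3Y) = (-3)^2*Var(X) + 3^2*Var(Y)
= 9*8 + 9*3 = 99

99


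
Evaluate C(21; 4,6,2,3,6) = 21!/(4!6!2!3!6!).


21! = 51090942171709440000
Denominator: 4!=24 * 6!=720 * 2!=2 * 3!=6 * 6!=720
Coefficient = 51090942171709440000 / 149299200 = 342205063200

342205063200


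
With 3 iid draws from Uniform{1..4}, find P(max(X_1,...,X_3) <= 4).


P(max <= 4) = P(all X_i <= 4) = (P(X_1 <= 4))^3
= (4/4)^3 = 1^3 = 1

1


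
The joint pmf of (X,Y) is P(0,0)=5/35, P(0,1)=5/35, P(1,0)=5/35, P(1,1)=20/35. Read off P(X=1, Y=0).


Read from table: P(X=1, Y=0) = 5/35 = 1/7

1/7


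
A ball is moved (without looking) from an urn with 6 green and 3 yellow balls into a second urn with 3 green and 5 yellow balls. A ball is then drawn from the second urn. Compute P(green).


P(transfer green) = 6/9 = 2/3; P(transfer yellow) = 1/3
If green transferred: Urn II has 4 green of 9, so P(green|green moved) = 4/9
If yellow transferred: Urn II has 3 green of 9, so P(green|yellow moved) = 1/3
By total probability: P(green) = 2/3*4/9 + 1/3*1/3 = 11/27

11/27


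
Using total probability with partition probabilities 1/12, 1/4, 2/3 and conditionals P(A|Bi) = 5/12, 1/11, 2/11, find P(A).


P(A) = P(A|B1)P(B1) + P(A|B2)P(B2) + P(A|B3)P(B3)
= 5/12*1/12 + 1/11*1/4 + 2/11*2/3
= 5/144 + 1/44 + 4/33 = 283/1584

283/1584


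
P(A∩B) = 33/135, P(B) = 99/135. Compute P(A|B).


P(A|B) = P(A∩B)/P(B) = (33/135)/(99/135) = 33/99 = 1/3

1/3


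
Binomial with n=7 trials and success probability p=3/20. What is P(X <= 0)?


P(X<=0) = P(X=0)
= 410338673/1280000000
= 410338673/1280000000

410338673/1280000000


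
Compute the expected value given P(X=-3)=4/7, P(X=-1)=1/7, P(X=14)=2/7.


E[X] = sum(x * P(x))
= -3*4/7 - 1*1/7 + 14*2/7
= 15/7

15/7


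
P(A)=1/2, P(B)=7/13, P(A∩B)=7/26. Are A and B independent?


P(A)*P(B) = 1/2*7/13 = 7/26
P(A∩B) = 7/26, which equals P(A)P(B), so independent

Yes, A and B are independent


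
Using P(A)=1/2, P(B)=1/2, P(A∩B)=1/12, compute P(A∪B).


P(A∪B) = P(A) + P(B) - P(A∩B)
= 1/2 + 1/2 - 1/12 = 11/12

11/12


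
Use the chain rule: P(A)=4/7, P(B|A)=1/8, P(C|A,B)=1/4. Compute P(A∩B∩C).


P(A∩B∩C) = P(A) * P(B|A) * P(C|A∩B)
= 4/7 * 1/8 * 1/4
= 1/14 * 1/4 = 1/56

1/56


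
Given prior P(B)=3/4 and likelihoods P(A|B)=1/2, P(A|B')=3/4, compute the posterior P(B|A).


P(A) = P(A|B)P(B) + P(A|B')P(B') = 1/2*3/4 + 3/4*1/4 = 9/16
P(B|A) = P(A|B)P(B)/P(A) = (3/8)/(9/16) = 2/3

2/3


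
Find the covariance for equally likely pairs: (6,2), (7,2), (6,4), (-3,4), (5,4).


E[X]=21/5, E[Y]=16/5, E[XY]=58/5
Cov(X,Y) = E[XY] - E[X]E[Y] = 58/5 - 21/5*16/5 = -46/25

-46/25


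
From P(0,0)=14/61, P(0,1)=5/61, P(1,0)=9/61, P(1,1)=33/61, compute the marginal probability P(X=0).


P(X=0) = P(0,0)+P(0,1) = 14/61 + 5/61 = 19/61

19/61


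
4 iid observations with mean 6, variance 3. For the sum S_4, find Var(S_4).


By independence, Var(S_n) = n*Var(X_1) = 4*3 = 12

12


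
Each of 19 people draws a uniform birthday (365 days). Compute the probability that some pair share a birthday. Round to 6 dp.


P(all different) = prod((365-i)/365 for i=0..18) = 0.620881
P(at least one match) = 1 - 0.620881 = 0.379119

0.379119


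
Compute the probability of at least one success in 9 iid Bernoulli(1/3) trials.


P(at least one) = 1 - P(none)
P(none) = (1 - 1/3)^9 = (2/3)^9 = 512/19683
P(at least one) = 1 - 512/19683 = 19171/19683

19171/19683


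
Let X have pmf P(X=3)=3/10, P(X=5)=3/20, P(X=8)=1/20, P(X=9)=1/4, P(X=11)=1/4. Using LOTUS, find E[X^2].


E[X^2] = sum(g(x)*P(x))
= 9*3/10 + 25*3/20 + 64*1/20 + 81*1/4 + 121*1/4
= 1203/20

1203/20


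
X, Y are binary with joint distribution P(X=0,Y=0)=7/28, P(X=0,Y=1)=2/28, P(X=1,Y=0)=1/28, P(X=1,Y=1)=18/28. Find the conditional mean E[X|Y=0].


P(Y=0) = 8/28
E[X|Y=0] = (0*7 + 1*1)/8 = 1/8

1/8


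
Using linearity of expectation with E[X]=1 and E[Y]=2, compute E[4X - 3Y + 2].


E[4X - 3Y + 2] = 4*E[X] - 3*E[Y] + 2
= (4)*(1) + (-3)*(2) + (2)
= 4 - 6 + 2 = 0

0


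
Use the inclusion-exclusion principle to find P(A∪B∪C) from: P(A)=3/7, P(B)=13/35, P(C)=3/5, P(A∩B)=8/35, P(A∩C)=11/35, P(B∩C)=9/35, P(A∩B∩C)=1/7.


P(A∪B∪C) = P(A)+P(B)+P(C) - P(AB)-P(AC)-P(BC) + P(ABC)
= 3/7+13/35+3/5 - 8/35-11/35-9/35 + 1/7
= 26/35

26/35


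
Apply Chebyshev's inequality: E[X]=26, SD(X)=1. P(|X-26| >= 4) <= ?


k = 4/1 = 4
Chebyshev: P(|X-mu| >= k*sigma) <= 1/k^2 = 1/4^2 = 1/16

1/16


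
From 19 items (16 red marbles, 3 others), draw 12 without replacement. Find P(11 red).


P(X=11) = C(16,11)*C(3,1) / C(19,12)
= 4368*3 / 50388
= 13104/50388 = 84/323

84/323


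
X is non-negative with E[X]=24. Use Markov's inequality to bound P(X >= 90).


Markov: P(X >= a) <= E[X]/a
P(X >= 90) <= 24/90 = 4/15

4/15


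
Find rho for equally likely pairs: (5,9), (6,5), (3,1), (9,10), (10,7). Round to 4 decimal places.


Cov(X,Y) = 5.3600, Var(X) = 6.6400, Var(Y) = 10.2400
rho = Cov/(sqrt(VarX)*sqrt(VarY)) = 0.6500

0.6500


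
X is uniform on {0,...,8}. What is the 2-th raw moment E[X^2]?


E[X^2] = (1/9) * sum(x^2 for x=0..8)
= 204/9 = 68/3

68/3


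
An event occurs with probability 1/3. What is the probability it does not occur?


P(A') = 1 - P(A) = 1 - 1/3 = 2/3

2/3


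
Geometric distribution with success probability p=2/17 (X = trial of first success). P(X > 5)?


P(X > 5) = P(first 5 trials all fail) = (1-p)^5 = (15/17)^5 = 759375/1419857

759375/1419857


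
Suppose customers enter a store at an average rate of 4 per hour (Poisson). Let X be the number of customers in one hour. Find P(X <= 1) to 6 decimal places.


P(X<=1) = e^(-4)*4^0/0! + e^(-4)*4^1/1!
≈ 0.0183156389 + 0.0732625556
= 0.0915781945
≈ 0.091578

0.091578


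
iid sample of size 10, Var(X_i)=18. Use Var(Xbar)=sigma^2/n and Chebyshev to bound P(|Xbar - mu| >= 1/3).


Var(Xbar) = Var(X)/n = 18/10
Chebyshev: P(|Xbar-mu| >= 1/3) <= Var(Xbar)/(1/3)^2 = (9/5)/(1/9) = 81/5
Bound exceeds 1, so trivial bound: 1

1


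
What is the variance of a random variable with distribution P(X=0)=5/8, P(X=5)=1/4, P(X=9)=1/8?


E[X] = 19/8, E[X^2] = 131/8
Var(X) = E[X^2] - (E[X])^2 = 131/8 - (19/8)^2 = 687/64

687/64


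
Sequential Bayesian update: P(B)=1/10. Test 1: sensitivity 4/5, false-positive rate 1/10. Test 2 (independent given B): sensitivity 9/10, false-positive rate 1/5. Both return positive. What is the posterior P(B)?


After test 1: P(+) = 4/5*1/10 + 1/10*9/10 = 17/100
P(B|+) = (2/25)/(17/100) = 8/17
After test 2 (use post1 as new prior): P(+) = 9/10*8/17 + 1/5*9/17 = 9/17
P(B|+,+) = (36/85)/(9/17) = 4/5

4/5


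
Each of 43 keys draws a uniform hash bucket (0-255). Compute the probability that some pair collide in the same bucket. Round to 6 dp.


P(all different) = prod((256-i)/256 for i=0..42) = 0.023741
P(at least one match) = 1 - 0.023741 = 0.976259

0.976259


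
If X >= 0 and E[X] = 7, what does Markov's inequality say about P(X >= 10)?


Markov: P(X >= a) <= E[X]/a
P(X >= 10) <= 7/10

7/10


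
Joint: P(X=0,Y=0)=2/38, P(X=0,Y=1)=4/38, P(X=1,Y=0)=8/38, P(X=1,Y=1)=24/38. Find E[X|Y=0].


P(Y=0) = 10/38
E[X|Y=0] = (0*2 + 1*8)/10 = 8/10 = 4/5

4/5


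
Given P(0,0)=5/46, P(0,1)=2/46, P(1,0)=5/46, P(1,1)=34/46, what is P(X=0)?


P(X=0) = P(0,0)+P(0,1) = 5/46 + 2/46 = 7/46

7/46


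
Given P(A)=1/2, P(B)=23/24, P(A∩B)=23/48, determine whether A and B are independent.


P(A)*P(B) = 1/2*23/24 = 23/48
P(A∩B) = 23/48, which equals P(A)P(B), so independent

Yes, A and B are independent


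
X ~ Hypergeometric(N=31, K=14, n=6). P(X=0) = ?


P(X=0) = C(14,0)*C(17,6) / C(31,6)
= 1*12376 / 736281
= 12376/736281 = 136/8091

136/8091


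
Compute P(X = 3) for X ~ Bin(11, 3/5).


P(X=3) = C(11,3) * p^3 * (1-p)^8
= 165 * 27/125 * 256/390625
= 228096/9765625

228096/9765625


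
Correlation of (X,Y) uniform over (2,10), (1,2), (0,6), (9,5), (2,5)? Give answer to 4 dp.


Cov(X,Y) = -0.2800, Var(X) = 10.1600, Var(Y) = 6.6400
rho = Cov/(sqrt(VarX)*sqrt(VarY)) = -0.0341

-0.0341


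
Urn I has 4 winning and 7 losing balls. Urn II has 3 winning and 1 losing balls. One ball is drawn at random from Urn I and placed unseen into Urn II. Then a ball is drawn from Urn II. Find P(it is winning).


P(transfer winning) = 4/11; P(transfer losing) = 7/11
If winning transferred: Urn II has 4 winning of 5, so P(winning|winning moved) = 4/5
If losing transferred: Urn II has 3 winning of 5, so P(winning|losing moved) = 3/5
By total probability: P(winning) = 4/11*4/5 + 7/11*3/5 = 37/55

37/55


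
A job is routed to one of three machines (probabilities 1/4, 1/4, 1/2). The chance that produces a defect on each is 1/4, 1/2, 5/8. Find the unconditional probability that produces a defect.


P(A) = P(A|B1)P(B1) + P(A|B2)P(B2) + P(A|B3)P(B3)
= 1/4*1/4 + 1/2*1/4 + 5/8*1/2
= 1/16 + 1/8 + 5/16 = 1/2

1/2


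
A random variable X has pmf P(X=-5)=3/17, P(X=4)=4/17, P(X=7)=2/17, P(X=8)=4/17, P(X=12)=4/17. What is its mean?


E[X] = sum(x * P(x))
= -5*3/17 + 4*4/17 + 7*2/17 + 8*4/17 + 12*4/17
= 95/17

95/17


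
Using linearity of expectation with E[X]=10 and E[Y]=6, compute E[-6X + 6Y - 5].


E[-6X + 6Y - 5] = -6*E[X] + 6*E[Y] - 5
= (-6)*(10) + (6)*(6) + (-5)
= -60 + 36 - 5 = -29

-29


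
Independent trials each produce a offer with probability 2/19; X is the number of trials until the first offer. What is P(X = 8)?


P(X=8) = (1-p)^7 * p = (17/19)^7 * 2/19
= 410338673/893871739 * 2/19 = 820677346/16983563041

820677346/16983563041


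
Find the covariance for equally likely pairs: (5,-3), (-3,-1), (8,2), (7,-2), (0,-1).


E[X]=17/5, E[Y]=-1, E[XY]=-2
Cov(X,Y) = E[XY] - E[X]E[Y] = -2 - 17/5*-1 = 7/5

7/5


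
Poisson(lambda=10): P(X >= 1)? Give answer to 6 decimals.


P(X>=1) = 1 - P(X<=0) = 1 - (e^(-10)*10^0/0!)
≈ 1 - 0.0000453999 = 0.9999546001
≈ 0.999955

0.999955


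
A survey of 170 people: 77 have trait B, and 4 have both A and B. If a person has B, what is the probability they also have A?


P(A|B) = P(A∩B)/P(B) = (4/170)/(77/170) = 4/77

4/77


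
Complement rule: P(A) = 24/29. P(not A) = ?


P(A') = 1 - P(A) = 1 - 24/29 = 5/29

5/29


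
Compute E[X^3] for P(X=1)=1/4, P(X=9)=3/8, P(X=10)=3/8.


E[X^3] = sum(g(x)*P(x))
= 1*1/4 + 729*3/8 + 1000*3/8
= 5189/8

5189/8


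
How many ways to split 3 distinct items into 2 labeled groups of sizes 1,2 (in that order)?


3! = 6
Denominator: 1!=1 * 2!=2
Coefficient = 6 / 2 = 3

3


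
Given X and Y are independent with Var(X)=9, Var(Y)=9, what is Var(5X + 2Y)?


Independence => Cov(X,Y)=0
Var(5X + 2Y) = 5^2*Var(X) + 2^2*Var(Y)
= 25*9 + 4*9 = 261

261


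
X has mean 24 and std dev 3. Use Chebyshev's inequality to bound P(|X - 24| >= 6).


k = 6/3 = 2
Chebyshev: P(|X-mu| >= k*sigma) <= 1/k^2 = 1/2^2 = 1/4

1/4


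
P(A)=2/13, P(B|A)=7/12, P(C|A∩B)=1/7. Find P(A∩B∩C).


P(A∩B∩C) = P(A) * P(B|A) * P(C|A∩B)
= 2/13 * 7/12 * 1/7
= 7/78 * 1/7 = 1/78

1/78


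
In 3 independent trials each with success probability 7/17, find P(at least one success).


P(at least one) = 1 - P(none)
P(none) = (1 - 7/17)^3 = (10/17)^3 = 1000/4913
P(at least one) = 1 - 1000/4913 = 3913/4913

3913/4913


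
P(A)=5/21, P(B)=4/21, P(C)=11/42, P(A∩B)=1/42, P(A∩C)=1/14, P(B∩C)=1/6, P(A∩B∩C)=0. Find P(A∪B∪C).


P(A∪B∪C) = P(A)+P(B)+P(C) - P(AB)-P(AC)-P(BC) + P(ABC)
= 5/21+4/21+11/42 - 1/42-1/14-1/6 + 0
= 3/7

3/7


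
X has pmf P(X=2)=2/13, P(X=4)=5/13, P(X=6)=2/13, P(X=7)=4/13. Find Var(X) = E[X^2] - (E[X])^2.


E[X] = 64/13, E[X^2] = 356/13
Var(X) = E[X^2] - (E[X])^2 = 356/13 - (64/13)^2 = 532/169

532/169


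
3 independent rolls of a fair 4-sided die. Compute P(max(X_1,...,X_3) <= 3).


P(max <= 3) = P(all X_i <= 3) = (P(X_1 <= 3))^3
= (3/4)^3 = 27/64

27/64


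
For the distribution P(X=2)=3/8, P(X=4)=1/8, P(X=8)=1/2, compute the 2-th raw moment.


E[X^2] = sum(x^2 * P(x))
= 4*3/8 + 16*1/8 + 64*1/2
= 71/2

71/2


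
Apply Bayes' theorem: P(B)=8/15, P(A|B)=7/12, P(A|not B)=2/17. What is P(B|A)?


P(A) = P(A|B)P(B) + P(A|B')P(B') = 7/12*8/15 + 2/17*7/15 = 56/153
P(B|A) = P(A|B)P(B)/P(A) = (14/45)/(56/153) = 17/20

17/20


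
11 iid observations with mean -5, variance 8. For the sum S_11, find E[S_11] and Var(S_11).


E[S_n] = n*mu = 11*-5 = -55
Var(S_n) = n*sigma^2 = 11*8 = 88

E[S_11]=-55, Var(S_11)=88


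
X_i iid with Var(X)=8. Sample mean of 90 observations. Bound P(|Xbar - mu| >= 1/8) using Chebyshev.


Var(Xbar) = Var(X)/n = 8/90
Chebyshev: P(|Xbar-mu| >= 1/8) <= Var(Xbar)/(1/8)^2 = (4/45)/(1/64) = 256/45
Bound exceeds 1, so trivial bound: 1

1


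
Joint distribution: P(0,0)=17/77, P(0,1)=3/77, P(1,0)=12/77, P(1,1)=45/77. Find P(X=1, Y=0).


Read from table: P(X=1, Y=0) = 12/77

12/77


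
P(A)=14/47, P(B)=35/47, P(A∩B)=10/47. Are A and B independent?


P(A)*P(B) = 14/47*35/47 = 490/2209
P(A∩B) = 10/47 != 490/2209, so not independent

No, A and B are not independent


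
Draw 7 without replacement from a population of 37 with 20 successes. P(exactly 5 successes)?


P(X=5) = C(20,5)*C(17,2) / C(37,7)
= 15504*136 / 10295472
= 2108544/10295472 = 2584/12617

2584/12617


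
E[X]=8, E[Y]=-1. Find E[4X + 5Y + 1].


E[4X + 5Y + 1] = 4*E[X] + 5*E[Y] + 1
= (4)*(8) + (5)*(-1) + (1)
= 32 - 5 + 1 = 28

28


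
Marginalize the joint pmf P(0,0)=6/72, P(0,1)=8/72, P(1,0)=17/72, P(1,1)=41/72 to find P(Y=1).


P(Y=1) = P(0,1)+P(1,1) = 8/72 + 41/72 = 49/72

49/72


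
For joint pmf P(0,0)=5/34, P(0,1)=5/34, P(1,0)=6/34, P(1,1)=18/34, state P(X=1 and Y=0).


Read from table: P(X=1, Y=0) = 6/34 = 3/17

3/17


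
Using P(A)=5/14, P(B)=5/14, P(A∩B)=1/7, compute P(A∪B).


P(A∪B) = P(A) + P(B) - P(A∩B)
= 5/14 + 5/14 - 1/7 = 4/7

4/7


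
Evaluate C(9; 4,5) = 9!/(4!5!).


9! = 362880
Denominator: 4!=24 * 5!=120
Coefficient = 362880 / 2880 = 126

126


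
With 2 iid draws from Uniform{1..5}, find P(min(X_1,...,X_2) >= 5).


P(min >= 5) = P(all X_i >= 5) = (P(X_1 >= 5))^2
= (1/5)^2 = 1/25

1/25


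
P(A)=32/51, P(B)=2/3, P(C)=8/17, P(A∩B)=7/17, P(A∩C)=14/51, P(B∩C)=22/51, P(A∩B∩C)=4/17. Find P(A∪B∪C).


P(A∪B∪C) = P(A)+P(B)+P(C) - P(AB)-P(AC)-P(BC) + P(ABC)
= 32/51+2/3+8/17 - 7/17-14/51-22/51 + 4/17
= 15/17

15/17


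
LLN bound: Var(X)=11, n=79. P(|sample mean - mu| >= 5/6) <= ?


Var(Xbar) = Var(X)/n = 11/79
Chebyshev: P(|Xbar-mu| >= 5/6) <= Var(Xbar)/(5/6)^2 = (11/79)/(25/36) = 396/1975

396/1975


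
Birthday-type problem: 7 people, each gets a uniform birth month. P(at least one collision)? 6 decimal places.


P(all different) = prod((12-i)/12 for i=0..6) = 0.111400
P(at least one match) = 1 - 0.111400 = 0.888600

0.888600


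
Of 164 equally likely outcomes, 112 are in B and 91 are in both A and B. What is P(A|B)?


P(A|B) = P(A∩B)/P(B) = (91/164)/(112/164) = 91/112 = 13/16

13/16


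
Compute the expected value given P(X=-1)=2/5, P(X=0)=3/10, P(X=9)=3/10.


E[X] = sum(x * P(x))
= -1*2/5 + 0*3/10 + 9*3/10
= 23/10

23/10


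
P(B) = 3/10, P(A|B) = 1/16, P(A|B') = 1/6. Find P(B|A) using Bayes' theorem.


P(A) = P(A|B)P(B) + P(A|B')P(B') = 1/16*3/10 + 1/6*7/10 = 13/96
P(B|A) = P(A|B)P(B)/P(A) = (3/160)/(13/96) = 9/65

9/65


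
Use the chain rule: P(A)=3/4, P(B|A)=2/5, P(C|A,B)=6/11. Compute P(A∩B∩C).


P(A∩B∩C) = P(A) * P(B|A) * P(C|A∩B)
= 3/4 * 2/5 * 6/11
= 3/10 * 6/11 = 9/55

9/55


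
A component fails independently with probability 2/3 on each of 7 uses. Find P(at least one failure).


P(at least one) = 1 - P(none)
P(none) = (1 - 2/3)^7 = (1/3)^7 = 1/2187
P(at least one) = 1 - 1/2187 = 2186/2187

2186/2187


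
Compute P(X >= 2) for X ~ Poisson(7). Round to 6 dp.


P(X>=2) = 1 - P(X<=1) = 1 - (e^(-7)*7^0/0! + e^(-7)*7^1/1!)
≈ 1 - (0.0009118820 + 0.0063831738)
= 1 - 0.0072950558 = 0.9927049442
≈ 0.992705

0.992705


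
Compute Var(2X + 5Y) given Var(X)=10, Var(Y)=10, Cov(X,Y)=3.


Var(2X + 5Y) = 2^2*Var(X) + 5^2*Var(Y) + 2*2*5*Cov(X,Y)
= 4*10 + 25*10 + 20*3
= 40 + 250 + 60 = 350

350


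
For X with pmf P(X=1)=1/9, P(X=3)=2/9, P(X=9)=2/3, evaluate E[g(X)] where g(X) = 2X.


E[2X] = sum(g(x)*P(x))
= 2*1/9 + 6*2/9 + 18*2/3
= 122/9

122/9


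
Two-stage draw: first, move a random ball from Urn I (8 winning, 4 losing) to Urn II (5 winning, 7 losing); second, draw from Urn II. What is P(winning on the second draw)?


P(transfer winning) = 8/12 = 2/3; P(transfer losing) = 1/3
If winning transferred: Urn II has 6 winning of 13, so P(winning|winning moved) = 6/13
If losing transferred: Urn II has 5 winning of 13, so P(winning|losing moved) = 5/13
By total probability: P(winning) = 2/3*6/13 + 1/3*5/13 = 17/39

17/39


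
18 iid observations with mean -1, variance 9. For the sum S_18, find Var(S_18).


By independence, Var(S_n) = n*Var(X_1) = 18*9 = 162

162


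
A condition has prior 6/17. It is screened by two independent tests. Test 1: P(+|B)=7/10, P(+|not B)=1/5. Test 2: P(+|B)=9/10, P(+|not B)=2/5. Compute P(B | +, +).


After test 1: P(+) = 7/10*6/17 + 1/5*11/17 = 32/85
P(B|+) = (21/85)/(32/85) = 21/32
After test 2 (use post1 as new prior): P(+) = 9/10*21/32 + 2/5*11/32 = 233/320
P(B|+,+) = (189/320)/(233/320) = 189/233

189/233


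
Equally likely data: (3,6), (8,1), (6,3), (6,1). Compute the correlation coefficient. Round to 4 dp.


Cov(X,Y) = -3.3125, Var(X) = 3.1875, Var(Y) = 4.1875
rho = Cov/(sqrt(VarX)*sqrt(VarY)) = -0.9067

-0.9067


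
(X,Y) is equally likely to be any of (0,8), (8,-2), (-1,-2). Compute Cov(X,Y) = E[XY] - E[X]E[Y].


E[X]=7/3, E[Y]=4/3, E[XY]=-14/3
Cov(X,Y) = E[XY] - E[X]E[Y] = -14/3 - 7/3*4/3 = -70/9

-70/9


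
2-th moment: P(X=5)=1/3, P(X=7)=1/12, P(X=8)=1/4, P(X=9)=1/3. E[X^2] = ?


E[X^2] = sum(x^2 * P(x))
= 25*1/3 + 49*1/12 + 64*1/4 + 81*1/3
= 665/12

665/12


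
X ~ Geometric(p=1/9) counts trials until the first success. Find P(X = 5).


P(X=5) = (1-p)^4 * p = (8/9)^4 * 1/9
= 4096/6561 * 1/9 = 4096/59049

4096/59049


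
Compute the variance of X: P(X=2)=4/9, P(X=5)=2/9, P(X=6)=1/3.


E[X] = 4, E[X^2] = 58/3
Var(X) = E[X^2] - (E[X])^2 = 58/3 - (4)^2 = 10/3

10/3


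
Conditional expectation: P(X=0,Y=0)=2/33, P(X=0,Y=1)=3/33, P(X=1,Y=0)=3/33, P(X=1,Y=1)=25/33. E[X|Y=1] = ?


P(Y=1) = 28/33
E[X|Y=1] = (0*3 + 1*25)/28 = 25/28

25/28


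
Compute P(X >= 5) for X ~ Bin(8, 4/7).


P(X>=5) = P(X=5) + P(X=6) + P(X=7) + P(X=8)
= 221184/823543 + 147456/823543 + 393216/5764801 + 65536/5764801
= 434176/823543

434176/823543


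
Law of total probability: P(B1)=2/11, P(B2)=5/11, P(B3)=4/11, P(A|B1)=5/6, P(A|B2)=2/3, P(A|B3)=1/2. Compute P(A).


P(A) = P(A|B1)P(B1) + P(A|B2)P(B2) + P(A|B3)P(B3)
= 5/6*2/11 + 2/3*5/11 + 1/2*4/11
= 5/33 + 10/33 + 2/11 = 7/11

7/11


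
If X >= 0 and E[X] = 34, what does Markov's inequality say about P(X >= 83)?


Markov: P(X >= a) <= E[X]/a
P(X >= 83) <= 34/83

34/83


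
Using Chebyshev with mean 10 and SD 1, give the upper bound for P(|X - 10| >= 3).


k = 3/1 = 3
Chebyshev: P(|X-mu| >= k*sigma) <= 1/k^2 = 1/3^2 = 1/9

1/9


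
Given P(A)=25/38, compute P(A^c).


P(A') = 1 - P(A) = 1 - 25/38 = 13/38

13/38


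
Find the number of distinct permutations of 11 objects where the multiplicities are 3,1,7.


11! = 39916800
Denominator: 3!=6 * 1!=1 * 7!=5040
Coefficient = 39916800 / 30240 = 1320

1320


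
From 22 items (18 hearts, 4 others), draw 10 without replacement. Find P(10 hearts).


P(X=10) = C(18,10)*C(4,0) / C(22,10)
= 43758*1 / 646646
= 43758/646646 = 9/133

9/133


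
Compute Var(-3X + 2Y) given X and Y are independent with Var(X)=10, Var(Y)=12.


Independence => Cov(X,Y)=0
Var(-3X + 2Y) = (-3)^2*Var(X) + 2^2*Var(Y)
= 9*10 + 4*12 = 138

138


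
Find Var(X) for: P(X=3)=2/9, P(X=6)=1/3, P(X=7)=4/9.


E[X] = 52/9, E[X^2] = 322/9
Var(X) = E[X^2] - (E[X])^2 = 322/9 - (52/9)^2 = 194/81

194/81


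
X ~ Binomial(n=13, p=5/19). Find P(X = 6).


P(X=6) = C(13,6) * p^6 * (1-p)^7
= 1716 * 15625/47045881 * 105413504/893871739
= 2826399576000000/42052983462257059

2826399576000000/42052983462257059


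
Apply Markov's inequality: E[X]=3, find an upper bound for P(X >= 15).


Markov: P(X >= a) <= E[X]/a
P(X >= 15) <= 3/15 = 1/5

1/5


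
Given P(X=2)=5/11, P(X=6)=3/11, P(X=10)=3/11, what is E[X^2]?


E[X^2] = sum(g(x)*P(x))
= 4*5/11 + 36*3/11 + 100*3/11
= 428/11

428/11


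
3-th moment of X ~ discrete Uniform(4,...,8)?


E[X^3] = (1/5) * sum(x^3 for x=4..8)
= 1260/5 = 252

252


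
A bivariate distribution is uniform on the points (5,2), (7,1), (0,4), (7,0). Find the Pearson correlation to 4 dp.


Cov(X,Y) = -4.0625, Var(X) = 8.1875, Var(Y) = 2.1875
rho = Cov/(sqrt(VarX)*sqrt(VarY)) = -0.9599

-0.9599


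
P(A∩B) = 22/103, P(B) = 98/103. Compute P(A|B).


P(A|B) = P(A∩B)/P(B) = (22/103)/(98/103) = 22/98 = 11/49

11/49


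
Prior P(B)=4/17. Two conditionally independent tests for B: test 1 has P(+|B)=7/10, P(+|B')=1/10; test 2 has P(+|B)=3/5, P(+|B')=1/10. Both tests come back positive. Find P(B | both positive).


After test 1: P(+) = 7/10*4/17 + 1/10*13/17 = 41/170
P(B|+) = (14/85)/(41/170) = 28/41
After test 2 (use post1 as new prior): P(+) = 3/5*28/41 + 1/10*13/41 = 181/410
P(B|+,+) = (84/205)/(181/410) = 168/181

168/181


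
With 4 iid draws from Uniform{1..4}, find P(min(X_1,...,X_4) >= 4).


P(min >= 4) = P(all X_i >= 4) = (P(X_1 >= 4))^4
= (1/4)^4 = 1/256

1/256


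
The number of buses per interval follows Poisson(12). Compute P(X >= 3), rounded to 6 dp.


P(X>=3) = 1 - P(X<=2) = 1 - (e^(-12)*12^0/0! + e^(-12)*12^1/1! + e^(-12)*12^2/2!)
≈ 1 - (0.0000061442 + 0.0000737305 + 0.0004423833)
= 1 - 0.0005222580 = 0.9994777420
≈ 0.999478

0.999478


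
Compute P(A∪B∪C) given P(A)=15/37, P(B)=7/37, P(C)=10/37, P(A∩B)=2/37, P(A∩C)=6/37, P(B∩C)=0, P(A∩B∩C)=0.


P(A∪B∪C) = P(A)+P(B)+P(C) - P(AB)-P(AC)-P(BC) + P(ABC)
= 15/37+7/37+10/37 - 2/37-6/37-0 + 0
= 24/37

24/37


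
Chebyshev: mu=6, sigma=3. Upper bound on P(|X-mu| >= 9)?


k = 9/3 = 3
Chebyshev: P(|X-mu| >= k*sigma) <= 1/k^2 = 1/3^2 = 1/9

1/9


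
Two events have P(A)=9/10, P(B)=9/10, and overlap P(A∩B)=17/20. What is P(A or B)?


P(A∪B) = P(A) + P(B) - P(A∩B)
= 9/10 + 9/10 - 17/20 = 19/20

19/20


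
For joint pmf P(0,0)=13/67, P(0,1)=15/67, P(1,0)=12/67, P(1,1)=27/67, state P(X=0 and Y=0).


Read from table: P(X=0, Y=0) = 13/67

13/67


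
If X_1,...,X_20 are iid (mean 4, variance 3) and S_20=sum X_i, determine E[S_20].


E[S_n] = n*E[X_1] = 20*4 = 80

80


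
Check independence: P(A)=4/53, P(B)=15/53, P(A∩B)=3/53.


P(A)*P(B) = 4/53*15/53 = 60/2809
P(A∩B) = 3/53 != 60/2809, so not independent

No, A and B are not independent


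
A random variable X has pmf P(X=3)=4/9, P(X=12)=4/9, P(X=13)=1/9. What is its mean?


E[X] = sum(x * P(x))
= 3*4/9 + 12*4/9 + 13*1/9
= 73/9

73/9


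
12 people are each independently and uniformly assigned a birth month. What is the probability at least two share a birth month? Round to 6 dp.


P(all different) = prod((12-i)/12 for i=0..11) = 0.000054
P(at least one match) = 1 - 0.000054 = 0.999946

0.999946


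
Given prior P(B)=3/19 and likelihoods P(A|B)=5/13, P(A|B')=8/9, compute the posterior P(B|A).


P(A) = P(A|B)P(B) + P(A|B')P(B') = 5/13*3/19 + 8/9*16/19 = 1799/2223
P(B|A) = P(A|B)P(B)/P(A) = (15/247)/(1799/2223) = 135/1799

135/1799


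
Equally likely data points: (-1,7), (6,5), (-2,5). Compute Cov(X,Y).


E[X]=1, E[Y]=17/3, E[XY]=13/3
Cov(X,Y) = E[XY] - E[X]E[Y] = 13/3 - 1*17/3 = -4/3

-4/3


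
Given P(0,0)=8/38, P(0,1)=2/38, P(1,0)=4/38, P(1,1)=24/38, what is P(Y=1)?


P(Y=1) = P(0,1)+P(1,1) = 2/38 + 24/38 = 26/38 = 13/19

13/19


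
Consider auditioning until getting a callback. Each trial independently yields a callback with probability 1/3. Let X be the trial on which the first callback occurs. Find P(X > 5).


P(X > 5) = P(first 5 trials all fail) = (1-p)^5 = (2/3)^5 = 32/243

32/243


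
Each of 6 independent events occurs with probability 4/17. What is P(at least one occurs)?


P(at least one) = 1 - P(none)
P(none) = (1 - 4/17)^6 = (13/17)^6 = 4826809/24137569
P(at least one) = 1 - 4826809/24137569 = 19310760/24137569

19310760/24137569


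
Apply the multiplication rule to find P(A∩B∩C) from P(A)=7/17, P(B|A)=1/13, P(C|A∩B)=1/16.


P(A∩B∩C) = P(A) * P(B|A) * P(C|A∩B)
= 7/17 * 1/13 * 1/16
= 7/221 * 1/16 = 7/3536

7/3536


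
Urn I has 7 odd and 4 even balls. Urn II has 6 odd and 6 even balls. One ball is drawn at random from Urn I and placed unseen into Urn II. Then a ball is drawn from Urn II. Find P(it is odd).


P(transfer odd) = 7/11; P(transfer even) = 4/11
If odd transferred: Urn II has 7 odd of 13, so P(odd|odd moved) = 7/13
If even transferred: Urn II has 6 odd of 13, so P(odd|even moved) = 6/13
By total probability: P(odd) = 7/11*7/13 + 4/11*6/13 = 73/143

73/143


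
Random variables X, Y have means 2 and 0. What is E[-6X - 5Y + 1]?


E[-6X - 5Y + 1] = -6*E[X] - 5*E[Y] + 1
= (-6)*(2) + (-5)*(0) + (1)
= -12 + 0 + 1 = -11

-11


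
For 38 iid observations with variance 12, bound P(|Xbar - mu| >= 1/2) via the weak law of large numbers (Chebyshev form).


Var(Xbar) = Var(X)/n = 12/38
Chebyshev: P(|Xbar-mu| >= 1/2) <= Var(Xbar)/(1/2)^2 = (6/19)/(1/4) = 24/19
Bound exceeds 1, so trivial bound: 1

1


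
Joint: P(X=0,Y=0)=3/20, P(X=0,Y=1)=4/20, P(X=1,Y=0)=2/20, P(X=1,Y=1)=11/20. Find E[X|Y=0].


P(Y=0) = 5/20
E[X|Y=0] = (0*3 + 1*2)/5 = 2/5

2/5


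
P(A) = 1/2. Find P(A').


P(A') = 1 - P(A) = 1 - 1/2 = 1/2

1/2


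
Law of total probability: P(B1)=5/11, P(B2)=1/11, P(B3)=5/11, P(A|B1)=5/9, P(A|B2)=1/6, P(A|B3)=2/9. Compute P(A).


P(A) = P(A|B1)P(B1) + P(A|B2)P(B2) + P(A|B3)P(B3)
= 5/9*5/11 + 1/6*1/11 + 2/9*5/11
= 25/99 + 1/66 + 10/99 = 73/198

73/198


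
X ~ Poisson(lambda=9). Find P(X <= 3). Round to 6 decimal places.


P(X<=3) = e^(-9)*9^0/0! + e^(-9)*9^1/1! + e^(-9)*9^2/2! + e^(-9)*9^3/3!
≈ 0.0001234098 + 0.0011106882 + 0.0049980971 + 0.0149942912
= 0.0212264863
≈ 0.021226

0.021226


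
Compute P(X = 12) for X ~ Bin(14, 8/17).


P(X=12) = C(14,12) * p^12 * (1-p)^2
= 91 * 68719476736/582622237229761 * 81/289
= 506531263021056/168377826559400929

506531263021056/168377826559400929


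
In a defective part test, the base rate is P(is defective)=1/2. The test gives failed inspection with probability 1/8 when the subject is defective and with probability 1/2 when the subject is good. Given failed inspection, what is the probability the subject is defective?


P(A) = P(A|B)P(B) + P(A|B')P(B') = 1/8*1/2 + 1/2*1/2 = 5/16
P(B|A) = P(A|B)P(B)/P(A) = (1/16)/(5/16) = 1/5

1/5


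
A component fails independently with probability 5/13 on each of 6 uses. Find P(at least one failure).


P(at least one) = 1 - P(none)
P(none) = (1 - 5/13)^6 = (8/13)^6 = 262144/4826809
P(at least one) = 1 - 262144/4826809 = 4564665/4826809

4564665/4826809


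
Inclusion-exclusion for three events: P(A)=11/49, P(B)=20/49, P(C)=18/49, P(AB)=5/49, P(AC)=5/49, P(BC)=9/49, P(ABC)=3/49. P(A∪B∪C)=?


P(A∪B∪C) = P(A)+P(B)+P(C) - P(AB)-P(AC)-P(BC) + P(ABC)
= 11/49+20/49+18/49 - 5/49-5/49-9/49 + 3/49
= 33/49

33/49


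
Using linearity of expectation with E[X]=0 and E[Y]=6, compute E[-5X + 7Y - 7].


E[-5X + 7Y - 7] = -5*E[X] + 7*E[Y] - 7
= (-5)*(0) + (7)*(6) + (-7)
= 0 + 42 - 7 = 35

35


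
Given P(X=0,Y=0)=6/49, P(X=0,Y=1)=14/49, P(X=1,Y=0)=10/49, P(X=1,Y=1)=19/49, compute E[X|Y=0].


P(Y=0) = 16/49
E[X|Y=0] = (0*6 + 1*10)/16 = 10/16 = 5/8

5/8


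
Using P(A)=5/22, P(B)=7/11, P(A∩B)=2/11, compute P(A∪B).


P(A∪B) = P(A) + P(B) - P(A∩B)
= 5/22 + 7/11 - 2/11 = 15/22

15/22


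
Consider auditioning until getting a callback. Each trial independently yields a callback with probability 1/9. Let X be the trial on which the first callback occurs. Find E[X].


For geometric (trials until first success), E[X] = 1/p = 1/(1/9) = 9

9


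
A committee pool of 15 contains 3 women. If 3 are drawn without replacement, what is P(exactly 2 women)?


P(X=2) = C(3,2)*C(12,1) / C(15,3)
= 3*12 / 455
= 36/455

36/455


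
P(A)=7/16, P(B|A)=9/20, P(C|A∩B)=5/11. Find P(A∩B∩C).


P(A∩B∩C) = P(A) * P(B|A) * P(C|A∩B)
= 7/16 * 9/20 * 5/11
= 63/320 * 5/11 = 63/704

63/704


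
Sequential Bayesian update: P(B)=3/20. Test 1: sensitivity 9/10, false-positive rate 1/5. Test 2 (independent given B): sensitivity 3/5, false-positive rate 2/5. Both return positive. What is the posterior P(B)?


After test 1: P(+) = 9/10*3/20 + 1/5*17/20 = 61/200
P(B|+) = (27/200)/(61/200) = 27/61
After test 2 (use post1 as new prior): P(+) = 3/5*27/61 + 2/5*34/61 = 149/305
P(B|+,+) = (81/305)/(149/305) = 81/149

81/149


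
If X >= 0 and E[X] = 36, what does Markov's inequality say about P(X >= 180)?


Markov: P(X >= a) <= E[X]/a
P(X >= 180) <= 36/180 = 1/5

1/5


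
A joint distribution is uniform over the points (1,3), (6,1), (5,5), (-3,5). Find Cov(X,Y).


E[X]=9/4, E[Y]=7/2, E[XY]=19/4
Cov(X,Y) = E[XY] - E[X]E[Y] = 19/4 - 9/4*7/2 = -25/8

-25/8


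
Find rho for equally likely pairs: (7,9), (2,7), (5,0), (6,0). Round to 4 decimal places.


Cov(X,Y) = -0.7500, Var(X) = 3.5000, Var(Y) = 16.5000
rho = Cov/(sqrt(VarX)*sqrt(VarY)) = -0.0987

-0.0987


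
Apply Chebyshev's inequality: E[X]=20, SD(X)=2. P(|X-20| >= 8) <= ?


k = 8/2 = 4
Chebyshev: P(|X-mu| >= k*sigma) <= 1/k^2 = 1/4^2 = 1/16

1/16


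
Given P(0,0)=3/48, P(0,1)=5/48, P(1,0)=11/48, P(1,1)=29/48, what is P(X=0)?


P(X=0) = P(0,0)+P(0,1) = 3/48 + 5/48 = 8/48 = 1/6

1/6


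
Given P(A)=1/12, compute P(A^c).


P(A') = 1 - P(A) = 1 - 1/12 = 11/12

11/12


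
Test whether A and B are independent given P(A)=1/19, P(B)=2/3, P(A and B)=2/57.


P(A)*P(B) = 1/19*2/3 = 2/57
P(A∩B) = 2/57, which equals P(A)P(B), so independent

Yes, A and B are independent


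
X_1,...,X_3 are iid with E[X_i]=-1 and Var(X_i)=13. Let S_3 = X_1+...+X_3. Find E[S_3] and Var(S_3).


E[S_n] = n*mu = 3*-1 = -3
Var(S_n) = n*sigma^2 = 3*13 = 39

E[S_3]=-3, Var(S_3)=39


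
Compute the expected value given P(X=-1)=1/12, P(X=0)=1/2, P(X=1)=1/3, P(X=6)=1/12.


E[X] = sum(x * P(x))
= -1*1/12 + 0*1/2 + 1*1/3 + 6*1/12
= 3/4

3/4


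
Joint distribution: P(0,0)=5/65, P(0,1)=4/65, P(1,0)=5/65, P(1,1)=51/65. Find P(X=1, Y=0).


Read from table: P(X=1, Y=0) = 5/65 = 1/13

1/13


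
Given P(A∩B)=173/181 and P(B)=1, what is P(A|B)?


P(A|B) = P(A∩B)/P(B) = (173/181)/(181/181) = 173/181

173/181


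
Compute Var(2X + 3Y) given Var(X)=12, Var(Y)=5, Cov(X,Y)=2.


Var(2X + 3Y) = 2^2*Var(X) + 3^2*Var(Y) + 2*2*3*Cov(X,Y)
= 4*12 + 9*5 + 12*2
= 48 + 45 + 24 = 117

117


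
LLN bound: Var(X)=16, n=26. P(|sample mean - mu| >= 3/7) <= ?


Var(Xbar) = Var(X)/n = 16/26
Chebyshev: P(|Xbar-mu| >= 3/7) <= Var(Xbar)/(3/7)^2 = (8/13)/(9/49) = 392/117
Bound exceeds 1, so trivial bound: 1

1


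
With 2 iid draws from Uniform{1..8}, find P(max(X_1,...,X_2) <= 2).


P(max <= 2) = P(all X_i <= 2) = (P(X_1 <= 2))^2
= (2/8)^2 = (1/4)^2 = 1/16

1/16


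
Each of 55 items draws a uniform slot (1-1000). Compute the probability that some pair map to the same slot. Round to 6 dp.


P(all different) = prod((1000-i)/1000 for i=0..54) = 0.220306
P(at least one match) = 1 - 0.220306 = 0.779694

0.779694


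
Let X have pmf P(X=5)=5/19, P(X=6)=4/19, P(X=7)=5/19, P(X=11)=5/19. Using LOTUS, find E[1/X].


E[1/X] = sum(g(x)*P(x))
= 1/5*5/19 + 1/6*4/19 + 1/7*5/19 + 1/11*5/19
= 655/4389

655/4389


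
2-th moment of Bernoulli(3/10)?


For Bernoulli: X in {0,1}
E[X^2] = 0^2*(1-3/10) + 1^2*3/10 = 3/10

3/10


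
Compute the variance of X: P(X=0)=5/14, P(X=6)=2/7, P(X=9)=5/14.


E[X] = 69/14, E[X^2] = 549/14
Var(X) = E[X^2] - (E[X])^2 = 549/14 - (69/14)^2 = 2925/196

2925/196


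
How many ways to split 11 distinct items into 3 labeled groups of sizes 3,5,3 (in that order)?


11! = 39916800
Denominator: 3!=6 * 5!=120 * 3!=6
Coefficient = 39916800 / 4320 = 9240

9240


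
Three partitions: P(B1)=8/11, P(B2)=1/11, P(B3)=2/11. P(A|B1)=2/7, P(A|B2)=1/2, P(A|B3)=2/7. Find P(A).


P(A) = P(A|B1)P(B1) + P(A|B2)P(B2) + P(A|B3)P(B3)
= 2/7*8/11 + 1/2*1/11 + 2/7*2/11
= 16/77 + 1/22 + 4/77 = 47/154

47/154


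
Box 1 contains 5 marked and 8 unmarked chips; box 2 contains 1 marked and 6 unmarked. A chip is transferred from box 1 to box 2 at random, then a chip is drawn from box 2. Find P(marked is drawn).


P(transfer marked) = 5/13; P(transfer unmarked) = 8/13
If marked transferred: Urn II has 2 marked of 8, so P(marked|marked moved) = 1/4
If unmarked transferred: Urn II has 1 marked of 8, so P(marked|unmarked moved) = 1/8
By total probability: P(marked) = 5/13*1/4 + 8/13*1/8 = 9/52

9/52


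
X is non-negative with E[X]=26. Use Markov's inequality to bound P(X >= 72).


Markov: P(X >= a) <= E[X]/a
P(X >= 72) <= 26/72 = 13/36

13/36


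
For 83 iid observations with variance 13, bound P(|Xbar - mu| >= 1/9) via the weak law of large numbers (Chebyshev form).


Var(Xbar) = Var(X)/n = 13/83
Chebyshev: P(|Xbar-mu| >= 1/9) <= Var(Xbar)/(1/9)^2 = (13/83)/(1/81) = 1053/83
Bound exceeds 1, so trivial bound: 1

1


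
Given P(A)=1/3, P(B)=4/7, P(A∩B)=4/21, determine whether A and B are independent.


P(A)*P(B) = 1/3*4/7 = 4/21
P(A∩B) = 4/21, which equals P(A)P(B), so independent

Yes, A and B are independent


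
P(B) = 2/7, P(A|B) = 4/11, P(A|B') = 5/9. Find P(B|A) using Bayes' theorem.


P(A) = P(A|B)P(B) + P(A|B')P(B') = 4/11*2/7 + 5/9*5/7 = 347/693
P(B|A) = P(A|B)P(B)/P(A) = (8/77)/(347/693) = 72/347

72/347


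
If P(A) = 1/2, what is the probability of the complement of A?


P(A') = 1 - P(A) = 1 - 1/2 = 1/2

1/2


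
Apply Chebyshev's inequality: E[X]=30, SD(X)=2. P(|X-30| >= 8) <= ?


k = 8/2 = 4
Chebyshev: P(|X-mu| >= k*sigma) <= 1/k^2 = 1/4^2 = 1/16

1/16


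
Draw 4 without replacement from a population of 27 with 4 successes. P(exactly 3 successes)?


P(X=3) = C(4,3)*C(23,1) / C(27,4)
= 4*23 / 17550
= 92/17550 = 46/8775

46/8775


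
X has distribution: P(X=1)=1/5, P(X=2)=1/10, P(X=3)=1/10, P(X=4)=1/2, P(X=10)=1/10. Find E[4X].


E[4X] = sum(g(x)*P(x))
= 4*1/5 + 8*1/10 + 12*1/10 + 16*1/2 + 40*1/10
= 74/5

74/5
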